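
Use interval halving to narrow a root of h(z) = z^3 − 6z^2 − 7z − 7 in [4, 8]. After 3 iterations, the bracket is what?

[7, 7.5]

m = 6, h(m) = -49 (−); new bracket [6, 8]
m = 7, h(m) = -7 (−); new bracket [7, 8]
m = 7.5, h(m) = 24.875 (+); new bracket [7, 7.5]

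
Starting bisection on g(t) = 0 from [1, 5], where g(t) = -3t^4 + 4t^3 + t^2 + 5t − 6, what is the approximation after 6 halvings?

midpoint 3: g = -117 < 0 → [1, 3]
midpoint 2: g = -8 < 0 → [1, 2]
midpoint 1.5: g = 2.0625 > 0 → [1.5, 2]
midpoint 1.75: g = -0.8867 < 0 → [1.5, 1.75]
midpoint 1.625: g = 1.011 > 0 → [1.625, 1.75]
midpoint 1.6875: g = 0.1794 > 0 → [1.6875, 1.75]

1.6875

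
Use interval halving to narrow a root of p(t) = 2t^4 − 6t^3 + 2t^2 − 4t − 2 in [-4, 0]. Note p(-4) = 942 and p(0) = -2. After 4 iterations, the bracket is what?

[-0.5, -0.25]

m = -2, p(m) = 94 (+); new bracket [-2, 0]
m = -1, p(m) = 12 (+); new bracket [-1, 0]
m = -0.5, p(m) = 1.375 (+); new bracket [-0.5, 0]
m = -0.25, p(m) = -0.7734 (−); new bracket [-0.5, -0.25]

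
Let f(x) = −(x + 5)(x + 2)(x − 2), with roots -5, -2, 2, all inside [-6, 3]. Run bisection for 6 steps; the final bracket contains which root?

x = -1.5 gives f = 6.125, positive; keep [-1.5, 3]
x = 0.75 gives f = 19.765625, positive; keep [0.75, 3]
x = 1.875 gives f = 3.330078, positive; keep [1.875, 3]
x = 2.4375 gives f = -14.4392, negative; keep [1.875, 2.4375]
x = 2.15625 gives f = -4.6474, negative; keep [1.875, 2.15625]
x = 2.015625 gives f = -0.4402, negative; keep [1.875, 2.015625]

2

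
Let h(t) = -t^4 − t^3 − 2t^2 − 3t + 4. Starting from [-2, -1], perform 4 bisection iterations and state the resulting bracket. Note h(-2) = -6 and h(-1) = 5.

h(-1.5) = 2.3125 > 0, so the root lies in [-2, -1.5]
h(-1.75) = -0.894531 < 0, so the root lies in [-1.75, -1.5]
h(-1.625) = 0.911865 > 0, so the root lies in [-1.75, -1.625]
h(-1.6875) = 0.0635 > 0, so the root lies in [-1.75, -1.6875]

[-1.75, -1.6875]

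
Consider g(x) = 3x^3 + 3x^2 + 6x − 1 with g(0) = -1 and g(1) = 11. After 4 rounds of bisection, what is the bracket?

midpoint 0.5: g = 3.125 > 0 → [0, 0.5]
midpoint 0.25: g = 0.734375 > 0 → [0, 0.25]
midpoint 0.125: g = -0.197266 < 0 → [0.125, 0.25]
midpoint 0.1875: g = 0.2502 > 0 → [0.125, 0.1875]

[0.125, 0.1875]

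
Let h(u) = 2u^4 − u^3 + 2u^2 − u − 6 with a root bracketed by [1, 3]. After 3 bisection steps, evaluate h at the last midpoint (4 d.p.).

midpoint 2: h = 24 > 0 → [1, 2]
midpoint 1.5: h = 3.75 > 0 → [1, 1.5]
midpoint 1.25: h = -1.195312 < 0 → [1.25, 1.5]

-1.1953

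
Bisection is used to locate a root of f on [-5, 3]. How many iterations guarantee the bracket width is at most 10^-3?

13

Width after n steps is 8/2^n. Need 2^n ≥ 8/10^-3 = 8000.
2^12 = 4096 < 8000 ≤ 2^13 = 8192, so n = 13.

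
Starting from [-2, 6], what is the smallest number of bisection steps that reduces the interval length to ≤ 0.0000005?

Width after n steps is 8/2^n. Need 2^n ≥ 8/0.0000005 = 16000000.
2^23 = 8388608 < 16000000 ≤ 2^24 = 16777216, so n = 24.

24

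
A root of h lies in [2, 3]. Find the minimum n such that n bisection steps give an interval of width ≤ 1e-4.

14

Width after n steps is 1/2^n. Need 2^n ≥ 1/1e-4 = 10000.
2^13 = 8192 < 10000 ≤ 2^14 = 16384, so n = 14.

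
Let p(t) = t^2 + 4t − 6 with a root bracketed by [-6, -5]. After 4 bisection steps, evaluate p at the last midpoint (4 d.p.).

m = -5.5, p(m) = 2.25 (+); new bracket [-5.5, -5]
m = -5.25, p(m) = 0.5625 (+); new bracket [-5.25, -5]
m = -5.125, p(m) = -0.234375 (−); new bracket [-5.25, -5.125]
m = -5.1875, p(m) = 0.1602 (+); new bracket [-5.1875, -5.125]

0.1602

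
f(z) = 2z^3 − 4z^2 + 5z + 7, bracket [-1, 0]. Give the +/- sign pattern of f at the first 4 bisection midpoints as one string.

midpoint -0.5: f = 3.25 > 0 → [-1, -0.5]
midpoint -0.75: f = 0.15625 > 0 → [-1, -0.75]
midpoint -0.875: f = -1.777344 < 0 → [-0.875, -0.75]
midpoint -0.8125: f = -0.7759 < 0 → [-0.8125, -0.75]

++--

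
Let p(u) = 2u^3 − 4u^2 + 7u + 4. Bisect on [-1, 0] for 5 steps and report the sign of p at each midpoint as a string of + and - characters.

p(-0.5) = -0.75 < 0, so the root lies in [-0.5, 0]
p(-0.25) = 1.96875 > 0, so the root lies in [-0.5, -0.25]
p(-0.375) = 0.707031 > 0, so the root lies in [-0.5, -0.375]
p(-0.4375) = 0.0044 > 0, so the root lies in [-0.5, -0.4375]
p(-0.46875) = -0.3661 < 0, so the root lies in [-0.46875, -0.4375]

-+++-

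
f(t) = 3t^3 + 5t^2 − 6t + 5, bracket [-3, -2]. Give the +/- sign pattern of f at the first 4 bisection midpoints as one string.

+-+-

f(-2.5) = 4.375 > 0, so the root lies in [-3, -2.5]
f(-2.75) = -3.078125 < 0, so the root lies in [-2.75, -2.5]
f(-2.625) = 0.939453 > 0, so the root lies in [-2.75, -2.625]
f(-2.6875) = -0.9944 < 0, so the root lies in [-2.6875, -2.625]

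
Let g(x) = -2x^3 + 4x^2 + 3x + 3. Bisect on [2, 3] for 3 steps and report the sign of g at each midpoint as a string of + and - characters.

+-+

g(2.5) = 4.25 > 0, so the root lies in [2.5, 3]
g(2.75) = -0.09375 < 0, so the root lies in [2.5, 2.75]
g(2.625) = 2.261719 > 0, so the root lies in [2.625, 2.75]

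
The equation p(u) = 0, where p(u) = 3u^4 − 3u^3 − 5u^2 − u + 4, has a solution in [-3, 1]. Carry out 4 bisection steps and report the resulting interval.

midpoint -1: p = 6 > 0 → [-1, 1]
midpoint 0: p = 4 > 0 → [0, 1]
midpoint 0.5: p = 2.0625 > 0 → [0.5, 1]
midpoint 0.75: p = 0.1211 > 0 → [0.75, 1]

[0.75, 1]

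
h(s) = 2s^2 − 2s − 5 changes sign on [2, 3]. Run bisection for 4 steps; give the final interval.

[2.125, 2.1875]

midpoint 2.5: h = 2.5 > 0 → [2, 2.5]
midpoint 2.25: h = 0.625 > 0 → [2, 2.25]
midpoint 2.125: h = -0.21875 < 0 → [2.125, 2.25]
midpoint 2.1875: h = 0.1953 > 0 → [2.125, 2.1875]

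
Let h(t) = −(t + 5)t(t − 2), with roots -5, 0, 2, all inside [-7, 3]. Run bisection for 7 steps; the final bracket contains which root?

-5

t = -2 gives h = -24, negative; keep [-7, -2]
t = -4.5 gives h = -14.625, negative; keep [-7, -4.5]
t = -5.75 gives h = 33.421875, positive; keep [-5.75, -4.5]
t = -5.125 gives h = 4.5645, positive; keep [-5.125, -4.5]
t = -4.8125 gives h = -6.1472, negative; keep [-5.125, -4.8125]
t = -4.96875 gives h = -1.0821, negative; keep [-5.125, -4.96875]
t = -5.046875 gives h = 1.6671, positive; keep [-5.046875, -4.96875]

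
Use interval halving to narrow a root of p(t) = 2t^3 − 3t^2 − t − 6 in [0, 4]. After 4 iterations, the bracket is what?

t = 2 gives p = -4, negative; keep [2, 4]
t = 3 gives p = 18, positive; keep [2, 3]
t = 2.5 gives p = 4, positive; keep [2, 2.5]
t = 2.25 gives p = -0.6562, negative; keep [2.25, 2.5]

[2.25, 2.5]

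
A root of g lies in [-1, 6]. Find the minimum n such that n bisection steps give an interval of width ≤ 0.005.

11

Width after n steps is 7/2^n. Need 2^n ≥ 7/0.005 = 1400.
2^10 = 1024 < 1400 ≤ 2^11 = 2048, so n = 11.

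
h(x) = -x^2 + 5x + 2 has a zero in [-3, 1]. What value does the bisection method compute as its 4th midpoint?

-0.25

h(-1) = -4 < 0, so the root lies in [-1, 1]
h(0) = 2 > 0, so the root lies in [-1, 0]
h(-0.5) = -0.75 < 0, so the root lies in [-0.5, 0]
h(-0.25) = 0.6875 > 0, so the root lies in [-0.5, -0.25]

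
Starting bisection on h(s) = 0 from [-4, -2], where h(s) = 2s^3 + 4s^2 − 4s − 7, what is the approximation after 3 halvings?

s = -3 gives h = -13, negative; keep [-3, -2]
s = -2.5 gives h = -3.25, negative; keep [-2.5, -2]
s = -2.25 gives h = -0.53125, negative; keep [-2.25, -2]

-2.25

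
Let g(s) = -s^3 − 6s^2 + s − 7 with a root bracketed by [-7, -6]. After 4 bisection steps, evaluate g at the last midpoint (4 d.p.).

midpoint -6.5: g = 7.625 > 0 → [-6.5, -6]
midpoint -6.25: g = -3.484375 < 0 → [-6.5, -6.25]
midpoint -6.375: g = 1.865234 > 0 → [-6.375, -6.25]
midpoint -6.3125: g = -0.8601 < 0 → [-6.375, -6.3125]

-0.8601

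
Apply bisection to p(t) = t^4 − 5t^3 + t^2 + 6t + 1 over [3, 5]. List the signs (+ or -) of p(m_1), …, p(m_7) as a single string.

-+---+-

t = 4 gives p = -23, negative; keep [4, 5]
t = 4.5 gives p = 2.6875, positive; keep [4, 4.5]
t = 4.25 gives p = -13.011719, negative; keep [4.25, 4.5]
t = 4.375 gives p = -5.947, negative; keep [4.375, 4.5]
t = 4.4375 gives p = -1.8352, negative; keep [4.4375, 4.5]
t = 4.46875 gives p = 0.3736, positive; keep [4.4375, 4.46875]
t = 4.453125 gives p = -0.7438, negative; keep [4.453125, 4.46875]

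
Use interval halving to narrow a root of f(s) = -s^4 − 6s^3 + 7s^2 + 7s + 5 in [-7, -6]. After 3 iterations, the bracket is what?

s = -6.5 gives f = 117.9375, positive; keep [-7, -6.5]
s = -6.75 gives f = 46.027344, positive; keep [-7, -6.75]
s = -6.875 gives f = 3.4021, positive; keep [-7, -6.875]

[-7, -6.875]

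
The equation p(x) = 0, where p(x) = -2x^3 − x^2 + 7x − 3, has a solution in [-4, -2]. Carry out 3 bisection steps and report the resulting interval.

[-2.5, -2.25]

p(-3) = 21 > 0, so the root lies in [-3, -2]
p(-2.5) = 4.5 > 0, so the root lies in [-2.5, -2]
p(-2.25) = -1.03125 < 0, so the root lies in [-2.5, -2.25]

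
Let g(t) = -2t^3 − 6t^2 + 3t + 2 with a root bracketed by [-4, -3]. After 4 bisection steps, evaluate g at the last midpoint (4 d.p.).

-1.0796

m = -3.5, g(m) = 3.75 (+); new bracket [-3.5, -3]
m = -3.25, g(m) = -2.46875 (−); new bracket [-3.5, -3.25]
m = -3.375, g(m) = 0.417969 (+); new bracket [-3.375, -3.25]
m = -3.3125, g(m) = -1.0796 (−); new bracket [-3.375, -3.3125]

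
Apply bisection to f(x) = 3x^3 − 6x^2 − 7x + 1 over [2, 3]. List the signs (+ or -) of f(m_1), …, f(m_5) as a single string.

x = 2.5 gives f = -7.125, negative; keep [2.5, 3]
x = 2.75 gives f = -1.234375, negative; keep [2.75, 3]
x = 2.875 gives f = 2.572266, positive; keep [2.75, 2.875]
x = 2.8125 gives f = 0.5935, positive; keep [2.75, 2.8125]
x = 2.78125 gives f = -0.339, negative; keep [2.78125, 2.8125]

--++-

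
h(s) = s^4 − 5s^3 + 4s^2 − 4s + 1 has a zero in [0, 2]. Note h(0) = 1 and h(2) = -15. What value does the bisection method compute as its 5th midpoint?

h(1) = -3 < 0, so the root lies in [0, 1]
h(0.5) = -0.5625 < 0, so the root lies in [0, 0.5]
h(0.25) = 0.175781 > 0, so the root lies in [0.25, 0.5]
h(0.375) = -0.1814 < 0, so the root lies in [0.25, 0.375]
h(0.3125) = -0.0024 < 0, so the root lies in [0.25, 0.3125]

0.3125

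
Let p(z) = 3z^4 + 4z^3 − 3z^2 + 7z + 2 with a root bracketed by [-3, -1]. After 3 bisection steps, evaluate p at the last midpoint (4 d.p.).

m = -2, p(m) = -8 (−); new bracket [-3, -2]
m = -2.5, p(m) = 20.4375 (+); new bracket [-2.5, -2]
m = -2.25, p(m) = 2.386719 (+); new bracket [-2.25, -2]

2.3867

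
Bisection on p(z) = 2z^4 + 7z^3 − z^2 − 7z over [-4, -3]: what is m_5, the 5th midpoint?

-3.34375

z = -3.5 gives p = 12.25, positive; keep [-3.5, -3]
z = -3.25 gives p = -4.976562, negative; keep [-3.5, -3.25]
z = -3.375 gives p = 2.623535, positive; keep [-3.375, -3.25]
z = -3.3125 gives p = -1.4153, negative; keep [-3.375, -3.3125]
z = -3.34375 gives p = 0.5427, positive; keep [-3.34375, -3.3125]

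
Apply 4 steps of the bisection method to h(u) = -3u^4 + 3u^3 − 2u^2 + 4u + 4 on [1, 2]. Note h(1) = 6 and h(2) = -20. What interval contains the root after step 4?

m = 1.5, h(m) = 0.4375 (+); new bracket [1.5, 2]
m = 1.75, h(m) = -7.183594 (−); new bracket [1.5, 1.75]
m = 1.625, h(m) = -2.826904 (−); new bracket [1.5, 1.625]
m = 1.5625, h(m) = -1.0701 (−); new bracket [1.5, 1.5625]

[1.5, 1.5625]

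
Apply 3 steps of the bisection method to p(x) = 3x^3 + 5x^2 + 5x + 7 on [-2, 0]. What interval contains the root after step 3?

m = -1, p(m) = 4 (+); new bracket [-2, -1]
m = -1.5, p(m) = 0.625 (+); new bracket [-2, -1.5]
m = -1.75, p(m) = -2.515625 (−); new bracket [-1.75, -1.5]

[-1.75, -1.5]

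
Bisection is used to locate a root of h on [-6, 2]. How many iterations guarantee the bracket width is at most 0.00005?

Width after n steps is 8/2^n. Need 2^n ≥ 8/0.00005 = 160000.
2^17 = 131072 < 160000 ≤ 2^18 = 262144, so n = 18.

18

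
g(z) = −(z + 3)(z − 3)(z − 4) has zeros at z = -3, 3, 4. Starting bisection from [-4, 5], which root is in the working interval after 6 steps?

g(0.5) = -30.625 < 0, so the root lies in [-4, 0.5]
g(-1.75) = -34.140625 < 0, so the root lies in [-4, -1.75]
g(-2.875) = -5.048828 < 0, so the root lies in [-4, -2.875]
g(-3.4375) = 20.947 > 0, so the root lies in [-3.4375, -2.875]
g(-3.15625) = 6.8837 > 0, so the root lies in [-3.15625, -2.875]
g(-3.015625) = 0.6594 > 0, so the root lies in [-3.015625, -2.875]

-3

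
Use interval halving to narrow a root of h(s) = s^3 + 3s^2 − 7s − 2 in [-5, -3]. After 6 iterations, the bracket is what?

[-4.46875, -4.4375]

s = -4 gives h = 10, positive; keep [-5, -4]
s = -4.5 gives h = -0.875, negative; keep [-4.5, -4]
s = -4.25 gives h = 5.171875, positive; keep [-4.5, -4.25]
s = -4.375 gives h = 2.3066, positive; keep [-4.5, -4.375]
s = -4.4375 gives h = 0.7561, positive; keep [-4.5, -4.4375]
s = -4.46875 gives h = -0.0493, negative; keep [-4.46875, -4.4375]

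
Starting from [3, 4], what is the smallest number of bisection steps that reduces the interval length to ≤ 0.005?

Width after n steps is 1/2^n. Need 2^n ≥ 1/0.005 = 200.
2^7 = 128 < 200 ≤ 2^8 = 256, so n = 8.

8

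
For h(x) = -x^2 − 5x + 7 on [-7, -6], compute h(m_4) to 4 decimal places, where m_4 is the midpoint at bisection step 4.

-0.3477

m = -6.5, h(m) = -2.75 (−); new bracket [-6.5, -6]
m = -6.25, h(m) = -0.8125 (−); new bracket [-6.25, -6]
m = -6.125, h(m) = 0.109375 (+); new bracket [-6.25, -6.125]
m = -6.1875, h(m) = -0.3477 (−); new bracket [-6.1875, -6.125]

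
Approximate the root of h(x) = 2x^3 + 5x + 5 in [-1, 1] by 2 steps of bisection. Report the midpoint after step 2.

m = 0, h(m) = 5 (+); new bracket [-1, 0]
m = -0.5, h(m) = 2.25 (+); new bracket [-1, -0.5]

-0.5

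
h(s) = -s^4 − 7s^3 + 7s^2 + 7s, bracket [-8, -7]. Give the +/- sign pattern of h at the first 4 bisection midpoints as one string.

++--

h(-7.5) = 130.3125 > 0, so the root lies in [-8, -7.5]
h(-7.75) = 17.074219 > 0, so the root lies in [-8, -7.75]
h(-7.875) = -48.342041 < 0, so the root lies in [-7.875, -7.75]
h(-7.8125) = -14.8716 < 0, so the root lies in [-7.8125, -7.75]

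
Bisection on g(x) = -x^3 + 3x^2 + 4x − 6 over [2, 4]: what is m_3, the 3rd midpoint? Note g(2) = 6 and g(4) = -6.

m = 3, g(m) = 6 (+); new bracket [3, 4]
m = 3.5, g(m) = 1.875 (+); new bracket [3.5, 4]
m = 3.75, g(m) = -1.546875 (−); new bracket [3.5, 3.75]

3.75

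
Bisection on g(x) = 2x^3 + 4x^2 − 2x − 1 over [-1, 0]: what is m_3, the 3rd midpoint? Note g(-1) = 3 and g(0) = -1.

-0.375

g(-0.5) = 0.75 > 0, so the root lies in [-0.5, 0]
g(-0.25) = -0.28125 < 0, so the root lies in [-0.5, -0.25]
g(-0.375) = 0.207031 > 0, so the root lies in [-0.375, -0.25]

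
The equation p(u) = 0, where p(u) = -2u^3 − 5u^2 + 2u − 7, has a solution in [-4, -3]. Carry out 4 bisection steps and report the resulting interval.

m = -3.5, p(m) = 10.5 (+); new bracket [-3.5, -3]
m = -3.25, p(m) = 2.34375 (+); new bracket [-3.25, -3]
m = -3.125, p(m) = -1.042969 (−); new bracket [-3.25, -3.125]
m = -3.1875, p(m) = 0.5952 (+); new bracket [-3.1875, -3.125]

[-3.1875, -3.125]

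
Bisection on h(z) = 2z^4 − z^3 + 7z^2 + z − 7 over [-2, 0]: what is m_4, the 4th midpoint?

-0.875

z = -1 gives h = 2, positive; keep [-1, 0]
z = -0.5 gives h = -5.5, negative; keep [-1, -0.5]
z = -0.75 gives h = -2.757812, negative; keep [-1, -0.75]
z = -0.875 gives h = -0.6733, negative; keep [-1, -0.875]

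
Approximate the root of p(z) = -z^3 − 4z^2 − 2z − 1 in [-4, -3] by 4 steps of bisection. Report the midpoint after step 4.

-3.5625

m = -3.5, p(m) = -0.125 (−); new bracket [-4, -3.5]
m = -3.75, p(m) = 2.984375 (+); new bracket [-3.75, -3.5]
m = -3.625, p(m) = 1.322266 (+); new bracket [-3.625, -3.5]
m = -3.5625, p(m) = 0.5725 (+); new bracket [-3.5625, -3.5]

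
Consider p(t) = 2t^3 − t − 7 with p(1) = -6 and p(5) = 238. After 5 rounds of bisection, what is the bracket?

[1.625, 1.75]

t = 3 gives p = 44, positive; keep [1, 3]
t = 2 gives p = 7, positive; keep [1, 2]
t = 1.5 gives p = -1.75, negative; keep [1.5, 2]
t = 1.75 gives p = 1.9688, positive; keep [1.5, 1.75]
t = 1.625 gives p = -0.043, negative; keep [1.625, 1.75]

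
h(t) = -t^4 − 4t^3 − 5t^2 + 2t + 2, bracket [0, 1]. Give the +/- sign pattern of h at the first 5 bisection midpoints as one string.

+-+--

midpoint 0.5: h = 1.1875 > 0 → [0.5, 1]
midpoint 0.75: h = -1.316406 < 0 → [0.5, 0.75]
midpoint 0.625: h = 0.167725 > 0 → [0.625, 0.75]
midpoint 0.6875: h = -0.5115 < 0 → [0.625, 0.6875]
midpoint 0.65625: h = -0.1568 < 0 → [0.625, 0.65625]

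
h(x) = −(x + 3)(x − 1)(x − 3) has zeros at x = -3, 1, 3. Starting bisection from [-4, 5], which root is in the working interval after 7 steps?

-3

x = 0.5 gives h = -4.375, negative; keep [-4, 0.5]
x = -1.75 gives h = -16.328125, negative; keep [-4, -1.75]
x = -2.875 gives h = -2.845703, negative; keep [-4, -2.875]
x = -3.4375 gives h = 12.4978, positive; keep [-3.4375, -2.875]
x = -3.15625 gives h = 3.998, positive; keep [-3.15625, -2.875]
x = -3.015625 gives h = 0.3774, positive; keep [-3.015625, -2.875]
x = -2.9453125 gives h = -1.2828, negative; keep [-3.015625, -2.9453125]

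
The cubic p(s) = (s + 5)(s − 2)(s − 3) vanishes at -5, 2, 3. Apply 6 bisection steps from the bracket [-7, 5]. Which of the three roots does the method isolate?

midpoint -1: p = 48 > 0 → [-7, -1]
midpoint -4: p = 42 > 0 → [-7, -4]
midpoint -5.5: p = -31.875 < 0 → [-5.5, -4]
midpoint -4.75: p = 13.0781 > 0 → [-5.5, -4.75]
midpoint -5.125: p = -7.2363 < 0 → [-5.125, -4.75]
midpoint -4.9375: p = 3.4417 > 0 → [-5.125, -4.9375]

-5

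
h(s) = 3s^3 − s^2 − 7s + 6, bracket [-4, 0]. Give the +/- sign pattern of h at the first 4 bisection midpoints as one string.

midpoint -2: h = -8 < 0 → [-2, 0]
midpoint -1: h = 9 > 0 → [-2, -1]
midpoint -1.5: h = 4.125 > 0 → [-2, -1.5]
midpoint -1.75: h = -0.8906 < 0 → [-1.75, -1.5]

-++-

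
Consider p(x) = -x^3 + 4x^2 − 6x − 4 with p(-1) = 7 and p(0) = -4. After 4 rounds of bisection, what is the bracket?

[-0.5, -0.4375]

x = -0.5 gives p = 0.125, positive; keep [-0.5, 0]
x = -0.25 gives p = -2.234375, negative; keep [-0.5, -0.25]
x = -0.375 gives p = -1.134766, negative; keep [-0.5, -0.375]
x = -0.4375 gives p = -0.5256, negative; keep [-0.5, -0.4375]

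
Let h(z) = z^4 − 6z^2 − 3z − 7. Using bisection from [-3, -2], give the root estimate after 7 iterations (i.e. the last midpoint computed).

m = -2.5, h(m) = 2.0625 (+); new bracket [-2.5, -2]
m = -2.25, h(m) = -4.996094 (−); new bracket [-2.5, -2.25]
m = -2.375, h(m) = -1.9021 (−); new bracket [-2.5, -2.375]
m = -2.4375, h(m) = -0.0356 (−); new bracket [-2.5, -2.4375]
m = -2.46875, h(m) = 0.9836 (+); new bracket [-2.46875, -2.4375]
m = -2.453125, h(m) = 0.4666 (+); new bracket [-2.453125, -2.4375]
m = -2.4453125, h(m) = 0.2137 (+); new bracket [-2.4453125, -2.4375]

-2.4453125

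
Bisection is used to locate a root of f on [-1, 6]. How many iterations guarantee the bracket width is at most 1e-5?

Width after n steps is 7/2^n. Need 2^n ≥ 7/1e-5 = 700000.
2^19 = 524288 < 700000 ≤ 2^20 = 1048576, so n = 20.

20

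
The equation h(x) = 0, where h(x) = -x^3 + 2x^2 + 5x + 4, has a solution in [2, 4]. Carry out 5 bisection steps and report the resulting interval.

[3.625, 3.6875]

x = 3 gives h = 10, positive; keep [3, 4]
x = 3.5 gives h = 3.125, positive; keep [3.5, 4]
x = 3.75 gives h = -1.859375, negative; keep [3.5, 3.75]
x = 3.625 gives h = 0.7715, positive; keep [3.625, 3.75]
x = 3.6875 gives h = -0.5085, negative; keep [3.625, 3.6875]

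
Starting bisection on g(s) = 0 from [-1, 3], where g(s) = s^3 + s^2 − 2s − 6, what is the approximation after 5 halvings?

s = 1 gives g = -6, negative; keep [1, 3]
s = 2 gives g = 2, positive; keep [1, 2]
s = 1.5 gives g = -3.375, negative; keep [1.5, 2]
s = 1.75 gives g = -1.0781, negative; keep [1.75, 2]
s = 1.875 gives g = 0.3574, positive; keep [1.75, 1.875]

1.875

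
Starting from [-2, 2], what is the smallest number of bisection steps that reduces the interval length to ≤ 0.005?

10

Width after n steps is 4/2^n. Need 2^n ≥ 4/0.005 = 800.
2^9 = 512 < 800 ≤ 2^10 = 1024, so n = 10.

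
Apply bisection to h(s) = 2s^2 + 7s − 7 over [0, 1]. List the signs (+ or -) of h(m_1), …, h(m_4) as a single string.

--++

midpoint 0.5: h = -3 < 0 → [0.5, 1]
midpoint 0.75: h = -0.625 < 0 → [0.75, 1]
midpoint 0.875: h = 0.65625 > 0 → [0.75, 0.875]
midpoint 0.8125: h = 0.0078 > 0 → [0.75, 0.8125]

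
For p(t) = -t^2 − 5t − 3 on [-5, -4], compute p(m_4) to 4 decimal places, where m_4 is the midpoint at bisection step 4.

p(-4.5) = -0.75 < 0, so the root lies in [-4.5, -4]
p(-4.25) = 0.1875 > 0, so the root lies in [-4.5, -4.25]
p(-4.375) = -0.265625 < 0, so the root lies in [-4.375, -4.25]
p(-4.3125) = -0.0352 < 0, so the root lies in [-4.3125, -4.25]

-0.0352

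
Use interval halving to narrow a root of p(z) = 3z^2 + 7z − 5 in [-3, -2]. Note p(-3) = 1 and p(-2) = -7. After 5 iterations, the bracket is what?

[-2.9375, -2.90625]

p(-2.5) = -3.75 < 0, so the root lies in [-3, -2.5]
p(-2.75) = -1.5625 < 0, so the root lies in [-3, -2.75]
p(-2.875) = -0.328125 < 0, so the root lies in [-3, -2.875]
p(-2.9375) = 0.3242 > 0, so the root lies in [-2.9375, -2.875]
p(-2.90625) = -0.0049 < 0, so the root lies in [-2.9375, -2.90625]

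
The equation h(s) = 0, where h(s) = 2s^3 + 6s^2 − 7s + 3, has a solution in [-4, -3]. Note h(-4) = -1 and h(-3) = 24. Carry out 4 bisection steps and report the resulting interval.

midpoint -3.5: h = 15.25 > 0 → [-4, -3.5]
midpoint -3.75: h = 8.15625 > 0 → [-4, -3.75]
midpoint -3.875: h = 3.847656 > 0 → [-4, -3.875]
midpoint -3.9375: h = 1.4927 > 0 → [-4, -3.9375]

[-4, -3.9375]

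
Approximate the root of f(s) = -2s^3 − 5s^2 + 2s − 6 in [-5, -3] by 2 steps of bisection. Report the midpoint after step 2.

-3.5

midpoint -4: f = 34 > 0 → [-4, -3]
midpoint -3.5: f = 11.5 > 0 → [-3.5, -3]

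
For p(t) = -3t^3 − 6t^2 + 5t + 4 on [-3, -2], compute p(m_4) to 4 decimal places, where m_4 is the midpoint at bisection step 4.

-0.3894

m = -2.5, p(m) = 0.875 (+); new bracket [-2.5, -2]
m = -2.25, p(m) = -3.453125 (−); new bracket [-2.5, -2.25]
m = -2.375, p(m) = -1.529297 (−); new bracket [-2.5, -2.375]
m = -2.4375, p(m) = -0.3894 (−); new bracket [-2.5, -2.4375]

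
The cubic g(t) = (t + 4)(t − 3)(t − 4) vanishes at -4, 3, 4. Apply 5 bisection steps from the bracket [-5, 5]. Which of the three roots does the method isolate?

-4

t = 0 gives g = 48, positive; keep [-5, 0]
t = -2.5 gives g = 53.625, positive; keep [-5, -2.5]
t = -3.75 gives g = 13.078125, positive; keep [-5, -3.75]
t = -4.375 gives g = -23.1621, negative; keep [-4.375, -3.75]
t = -4.0625 gives g = -3.5588, negative; keep [-4.0625, -3.75]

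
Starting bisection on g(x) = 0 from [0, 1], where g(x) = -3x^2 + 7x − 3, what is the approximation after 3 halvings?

x = 0.5 gives g = -0.25, negative; keep [0.5, 1]
x = 0.75 gives g = 0.5625, positive; keep [0.5, 0.75]
x = 0.625 gives g = 0.203125, positive; keep [0.5, 0.625]

0.625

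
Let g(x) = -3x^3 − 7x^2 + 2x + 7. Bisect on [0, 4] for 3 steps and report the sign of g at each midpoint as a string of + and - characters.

m = 2, g(m) = -41 (−); new bracket [0, 2]
m = 1, g(m) = -1 (−); new bracket [0, 1]
m = 0.5, g(m) = 5.875 (+); new bracket [0.5, 1]

--+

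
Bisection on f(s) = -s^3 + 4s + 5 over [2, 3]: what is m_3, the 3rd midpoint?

2.375

f(2.5) = -0.625 < 0, so the root lies in [2, 2.5]
f(2.25) = 2.609375 > 0, so the root lies in [2.25, 2.5]
f(2.375) = 1.103516 > 0, so the root lies in [2.375, 2.5]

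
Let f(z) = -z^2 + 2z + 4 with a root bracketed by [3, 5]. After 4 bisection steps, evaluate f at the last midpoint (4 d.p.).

midpoint 4: f = -4 < 0 → [3, 4]
midpoint 3.5: f = -1.25 < 0 → [3, 3.5]
midpoint 3.25: f = -0.0625 < 0 → [3, 3.25]
midpoint 3.125: f = 0.4844 > 0 → [3.125, 3.25]

0.4844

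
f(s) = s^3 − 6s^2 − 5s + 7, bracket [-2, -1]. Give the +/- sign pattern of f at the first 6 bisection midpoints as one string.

m = -1.5, f(m) = -2.375 (−); new bracket [-1.5, -1]
m = -1.25, f(m) = 1.921875 (+); new bracket [-1.5, -1.25]
m = -1.375, f(m) = -0.068359 (−); new bracket [-1.375, -1.25]
m = -1.3125, f(m) = 0.9656 (+); new bracket [-1.375, -1.3125]
m = -1.34375, f(m) = 0.4584 (+); new bracket [-1.375, -1.34375]
m = -1.359375, f(m) = 0.1975 (+); new bracket [-1.375, -1.359375]

-+-+++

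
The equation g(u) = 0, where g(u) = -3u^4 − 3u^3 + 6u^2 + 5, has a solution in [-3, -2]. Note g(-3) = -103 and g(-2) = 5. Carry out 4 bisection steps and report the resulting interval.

u = -2.5 gives g = -27.8125, negative; keep [-2.5, -2]
u = -2.25 gives g = -7.339844, negative; keep [-2.25, -2]
u = -2.125 gives g = -0.291748, negative; keep [-2.125, -2]
u = -2.0625 gives g = 2.5573, positive; keep [-2.125, -2.0625]

[-2.125, -2.0625]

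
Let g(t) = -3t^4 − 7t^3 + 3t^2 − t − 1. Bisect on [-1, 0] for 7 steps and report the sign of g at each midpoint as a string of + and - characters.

g(-0.5) = 0.9375 > 0, so the root lies in [-0.5, 0]
g(-0.25) = -0.464844 < 0, so the root lies in [-0.5, -0.25]
g(-0.375) = 0.106689 > 0, so the root lies in [-0.375, -0.25]
g(-0.3125) = -0.2095 < 0, so the root lies in [-0.375, -0.3125]
g(-0.34375) = -0.0593 < 0, so the root lies in [-0.375, -0.34375]
g(-0.359375) = 0.0217 > 0, so the root lies in [-0.359375, -0.34375]
g(-0.3515625) = -0.0193 < 0, so the root lies in [-0.359375, -0.3515625]

+-+--+-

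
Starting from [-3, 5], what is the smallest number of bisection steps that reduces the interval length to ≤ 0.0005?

Width after n steps is 8/2^n. Need 2^n ≥ 8/0.0005 = 16000.
2^13 = 8192 < 16000 ≤ 2^14 = 16384, so n = 14.

14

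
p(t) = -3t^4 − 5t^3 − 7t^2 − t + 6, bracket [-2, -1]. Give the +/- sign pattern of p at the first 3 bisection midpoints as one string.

--+

t = -1.5 gives p = -6.5625, negative; keep [-1.5, -1]
t = -1.25 gives p = -1.246094, negative; keep [-1.25, -1]
t = -1.125 gives p = 0.579346, positive; keep [-1.25, -1.125]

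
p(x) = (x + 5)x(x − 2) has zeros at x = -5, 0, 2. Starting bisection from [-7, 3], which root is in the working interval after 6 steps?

x = -2 gives p = 24, positive; keep [-7, -2]
x = -4.5 gives p = 14.625, positive; keep [-7, -4.5]
x = -5.75 gives p = -33.421875, negative; keep [-5.75, -4.5]
x = -5.125 gives p = -4.5645, negative; keep [-5.125, -4.5]
x = -4.8125 gives p = 6.1472, positive; keep [-5.125, -4.8125]
x = -4.96875 gives p = 1.0821, positive; keep [-5.125, -4.96875]

-5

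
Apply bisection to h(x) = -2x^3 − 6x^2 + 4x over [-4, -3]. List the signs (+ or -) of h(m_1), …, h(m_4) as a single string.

-+++

midpoint -3.5: h = -1.75 < 0 → [-4, -3.5]
midpoint -3.75: h = 6.09375 > 0 → [-3.75, -3.5]
midpoint -3.625: h = 1.925781 > 0 → [-3.625, -3.5]
midpoint -3.5625: h = 0.0278 > 0 → [-3.5625, -3.5]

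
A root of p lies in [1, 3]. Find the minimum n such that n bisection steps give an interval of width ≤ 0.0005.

12

Width after n steps is 2/2^n. Need 2^n ≥ 2/0.0005 = 4000.
2^11 = 2048 < 4000 ≤ 2^12 = 4096, so n = 12.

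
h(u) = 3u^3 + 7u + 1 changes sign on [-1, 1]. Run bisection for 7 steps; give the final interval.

u = 0 gives h = 1, positive; keep [-1, 0]
u = -0.5 gives h = -2.875, negative; keep [-0.5, 0]
u = -0.25 gives h = -0.796875, negative; keep [-0.25, 0]
u = -0.125 gives h = 0.1191, positive; keep [-0.25, -0.125]
u = -0.1875 gives h = -0.3323, negative; keep [-0.1875, -0.125]
u = -0.15625 gives h = -0.1052, negative; keep [-0.15625, -0.125]
u = -0.140625 gives h = 0.0073, positive; keep [-0.15625, -0.140625]

[-0.15625, -0.140625]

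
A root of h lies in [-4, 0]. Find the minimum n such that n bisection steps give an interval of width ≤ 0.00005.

17

Width after n steps is 4/2^n. Need 2^n ≥ 4/0.00005 = 80000.
2^16 = 65536 < 80000 ≤ 2^17 = 131072, so n = 17.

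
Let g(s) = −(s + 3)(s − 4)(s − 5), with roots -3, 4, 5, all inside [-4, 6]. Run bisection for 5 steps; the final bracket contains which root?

midpoint 1: g = -48 < 0 → [-4, 1]
midpoint -1.5: g = -53.625 < 0 → [-4, -1.5]
midpoint -2.75: g = -13.078125 < 0 → [-4, -2.75]
midpoint -3.375: g = 23.1621 > 0 → [-3.375, -2.75]
midpoint -3.0625: g = 3.5588 > 0 → [-3.0625, -2.75]

-3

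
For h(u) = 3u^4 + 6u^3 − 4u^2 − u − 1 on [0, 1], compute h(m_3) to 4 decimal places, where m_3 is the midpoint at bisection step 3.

0.8406

midpoint 0.5: h = -1.5625 < 0 → [0.5, 1]
midpoint 0.75: h = -0.519531 < 0 → [0.75, 1]
midpoint 0.875: h = 0.840576 > 0 → [0.75, 0.875]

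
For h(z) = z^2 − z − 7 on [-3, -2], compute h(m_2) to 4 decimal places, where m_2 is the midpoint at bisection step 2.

0.3125

z = -2.5 gives h = 1.75, positive; keep [-2.5, -2]
z = -2.25 gives h = 0.3125, positive; keep [-2.25, -2]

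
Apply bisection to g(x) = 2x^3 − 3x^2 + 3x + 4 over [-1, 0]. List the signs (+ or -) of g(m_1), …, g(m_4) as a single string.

midpoint -0.5: g = 1.5 > 0 → [-1, -0.5]
midpoint -0.75: g = -0.78125 < 0 → [-0.75, -0.5]
midpoint -0.625: g = 0.464844 > 0 → [-0.75, -0.625]
midpoint -0.6875: g = -0.1304 < 0 → [-0.6875, -0.625]

+-+-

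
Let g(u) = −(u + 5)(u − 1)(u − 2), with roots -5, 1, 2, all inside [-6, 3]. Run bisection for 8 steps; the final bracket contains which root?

-5

m = -1.5, g(m) = -30.625 (−); new bracket [-6, -1.5]
m = -3.75, g(m) = -34.140625 (−); new bracket [-6, -3.75]
m = -4.875, g(m) = -5.048828 (−); new bracket [-6, -4.875]
m = -5.4375, g(m) = 20.947 (+); new bracket [-5.4375, -4.875]
m = -5.15625, g(m) = 6.8837 (+); new bracket [-5.15625, -4.875]
m = -5.015625, g(m) = 0.6594 (+); new bracket [-5.015625, -4.875]
m = -4.9453125, g(m) = -2.2582 (−); new bracket [-5.015625, -4.9453125]
m = -4.98046875, g(m) = -0.8154 (−); new bracket [-5.015625, -4.98046875]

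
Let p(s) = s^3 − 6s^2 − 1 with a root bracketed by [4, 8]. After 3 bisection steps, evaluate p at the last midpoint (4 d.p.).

20.1250

midpoint 6: p = -1 < 0 → [6, 8]
midpoint 7: p = 48 > 0 → [6, 7]
midpoint 6.5: p = 20.125 > 0 → [6, 6.5]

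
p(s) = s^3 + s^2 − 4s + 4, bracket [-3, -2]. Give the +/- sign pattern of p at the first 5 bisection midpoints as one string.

p(-2.5) = 4.625 > 0, so the root lies in [-3, -2.5]
p(-2.75) = 1.765625 > 0, so the root lies in [-3, -2.75]
p(-2.875) = 0.001953 > 0, so the root lies in [-3, -2.875]
p(-2.9375) = -0.9685 < 0, so the root lies in [-2.9375, -2.875]
p(-2.90625) = -0.4757 < 0, so the root lies in [-2.90625, -2.875]

+++--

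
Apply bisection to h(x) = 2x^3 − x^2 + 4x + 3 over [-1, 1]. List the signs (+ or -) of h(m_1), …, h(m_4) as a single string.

++--

x = 0 gives h = 3, positive; keep [-1, 0]
x = -0.5 gives h = 0.5, positive; keep [-1, -0.5]
x = -0.75 gives h = -1.40625, negative; keep [-0.75, -0.5]
x = -0.625 gives h = -0.3789, negative; keep [-0.625, -0.5]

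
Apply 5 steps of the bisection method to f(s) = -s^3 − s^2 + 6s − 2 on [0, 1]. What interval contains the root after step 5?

[0.34375, 0.375]

midpoint 0.5: f = 0.625 > 0 → [0, 0.5]
midpoint 0.25: f = -0.578125 < 0 → [0.25, 0.5]
midpoint 0.375: f = 0.056641 > 0 → [0.25, 0.375]
midpoint 0.3125: f = -0.2532 < 0 → [0.3125, 0.375]
midpoint 0.34375: f = -0.0963 < 0 → [0.34375, 0.375]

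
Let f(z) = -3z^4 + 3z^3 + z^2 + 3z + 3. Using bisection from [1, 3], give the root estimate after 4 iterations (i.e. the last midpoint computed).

midpoint 2: f = -11 < 0 → [1, 2]
midpoint 1.5: f = 4.6875 > 0 → [1.5, 2]
midpoint 1.75: f = -0.746094 < 0 → [1.5, 1.75]
midpoint 1.625: f = 2.47 > 0 → [1.625, 1.75]

1.625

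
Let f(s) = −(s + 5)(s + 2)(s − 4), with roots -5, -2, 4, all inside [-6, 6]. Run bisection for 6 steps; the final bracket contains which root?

4

f(0) = 40 > 0, so the root lies in [0, 6]
f(3) = 40 > 0, so the root lies in [3, 6]
f(4.5) = -30.875 < 0, so the root lies in [3, 4.5]
f(3.75) = 12.5781 > 0, so the root lies in [3.75, 4.5]
f(4.125) = -6.9863 < 0, so the root lies in [3.75, 4.125]
f(3.9375) = 3.3167 > 0, so the root lies in [3.9375, 4.125]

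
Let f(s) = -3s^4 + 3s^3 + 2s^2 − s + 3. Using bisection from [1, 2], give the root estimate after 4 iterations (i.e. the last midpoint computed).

s = 1.5 gives f = 0.9375, positive; keep [1.5, 2]
s = 1.75 gives f = -4.683594, negative; keep [1.5, 1.75]
s = 1.625 gives f = -1.389404, negative; keep [1.5, 1.625]
s = 1.5625 gives f = -0.117, negative; keep [1.5, 1.5625]

1.5625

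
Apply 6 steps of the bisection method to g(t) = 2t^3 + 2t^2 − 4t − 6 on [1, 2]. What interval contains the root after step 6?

[1.53125, 1.546875]

t = 1.5 gives g = -0.75, negative; keep [1.5, 2]
t = 1.75 gives g = 3.84375, positive; keep [1.5, 1.75]
t = 1.625 gives g = 1.363281, positive; keep [1.5, 1.625]
t = 1.5625 gives g = 0.2622, positive; keep [1.5, 1.5625]
t = 1.53125 gives g = -0.2548, negative; keep [1.53125, 1.5625]
t = 1.546875 gives g = 0.0009, positive; keep [1.53125, 1.546875]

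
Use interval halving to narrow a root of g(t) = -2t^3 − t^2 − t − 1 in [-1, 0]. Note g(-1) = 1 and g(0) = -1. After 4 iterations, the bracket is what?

[-0.75, -0.6875]

g(-0.5) = -0.5 < 0, so the root lies in [-1, -0.5]
g(-0.75) = 0.03125 > 0, so the root lies in [-0.75, -0.5]
g(-0.625) = -0.277344 < 0, so the root lies in [-0.75, -0.625]
g(-0.6875) = -0.1353 < 0, so the root lies in [-0.75, -0.6875]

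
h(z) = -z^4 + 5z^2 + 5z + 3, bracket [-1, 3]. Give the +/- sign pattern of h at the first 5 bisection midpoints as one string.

+++-+

midpoint 1: h = 12 > 0 → [1, 3]
midpoint 2: h = 17 > 0 → [2, 3]
midpoint 2.5: h = 7.6875 > 0 → [2.5, 3]
midpoint 2.75: h = -2.6289 < 0 → [2.5, 2.75]
midpoint 2.625: h = 3.0974 > 0 → [2.625, 2.75]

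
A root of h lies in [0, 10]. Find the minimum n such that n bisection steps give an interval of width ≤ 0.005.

11

Width after n steps is 10/2^n. Need 2^n ≥ 10/0.005 = 2000.
2^10 = 1024 < 2000 ≤ 2^11 = 2048, so n = 11.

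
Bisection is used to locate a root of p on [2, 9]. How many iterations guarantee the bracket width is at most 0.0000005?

24

Width after n steps is 7/2^n. Need 2^n ≥ 7/0.0000005 = 14000000.
2^23 = 8388608 < 14000000 ≤ 2^24 = 16777216, so n = 24.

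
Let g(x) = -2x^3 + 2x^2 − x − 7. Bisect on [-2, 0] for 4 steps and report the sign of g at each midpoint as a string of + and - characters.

g(-1) = -2 < 0, so the root lies in [-2, -1]
g(-1.5) = 5.75 > 0, so the root lies in [-1.5, -1]
g(-1.25) = 1.28125 > 0, so the root lies in [-1.25, -1]
g(-1.125) = -0.4961 < 0, so the root lies in [-1.25, -1.125]

-++-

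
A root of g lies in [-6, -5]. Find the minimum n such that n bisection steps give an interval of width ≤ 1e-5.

Width after n steps is 1/2^n. Need 2^n ≥ 1/1e-5 = 100000.
2^16 = 65536 < 100000 ≤ 2^17 = 131072, so n = 17.

17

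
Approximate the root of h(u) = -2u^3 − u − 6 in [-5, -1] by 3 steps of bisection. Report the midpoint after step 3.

-1.5

m = -3, h(m) = 51 (+); new bracket [-3, -1]
m = -2, h(m) = 12 (+); new bracket [-2, -1]
m = -1.5, h(m) = 2.25 (+); new bracket [-1.5, -1]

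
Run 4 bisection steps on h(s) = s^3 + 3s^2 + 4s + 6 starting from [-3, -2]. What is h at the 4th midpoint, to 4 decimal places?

-0.4080

h(-2.5) = -0.875 < 0, so the root lies in [-2.5, -2]
h(-2.25) = 0.796875 > 0, so the root lies in [-2.5, -2.25]
h(-2.375) = 0.025391 > 0, so the root lies in [-2.5, -2.375]
h(-2.4375) = -0.408 < 0, so the root lies in [-2.4375, -2.375]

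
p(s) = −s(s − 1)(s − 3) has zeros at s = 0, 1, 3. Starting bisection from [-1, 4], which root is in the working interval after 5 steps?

3

s = 1.5 gives p = 1.125, positive; keep [1.5, 4]
s = 2.75 gives p = 1.203125, positive; keep [2.75, 4]
s = 3.375 gives p = -3.005859, negative; keep [2.75, 3.375]
s = 3.0625 gives p = -0.3948, negative; keep [2.75, 3.0625]
s = 2.90625 gives p = 0.5194, positive; keep [2.90625, 3.0625]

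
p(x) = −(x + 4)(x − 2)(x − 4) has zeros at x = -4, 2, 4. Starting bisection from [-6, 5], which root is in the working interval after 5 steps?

-4

x = -0.5 gives p = -39.375, negative; keep [-6, -0.5]
x = -3.25 gives p = -28.546875, negative; keep [-6, -3.25]
x = -4.625 gives p = 35.712891, positive; keep [-4.625, -3.25]
x = -3.9375 gives p = -2.9456, negative; keep [-4.625, -3.9375]
x = -4.28125 gives p = 14.6297, positive; keep [-4.28125, -3.9375]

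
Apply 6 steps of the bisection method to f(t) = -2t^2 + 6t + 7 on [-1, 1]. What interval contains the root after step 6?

t = 0 gives f = 7, positive; keep [-1, 0]
t = -0.5 gives f = 3.5, positive; keep [-1, -0.5]
t = -0.75 gives f = 1.375, positive; keep [-1, -0.75]
t = -0.875 gives f = 0.2188, positive; keep [-1, -0.875]
t = -0.9375 gives f = -0.3828, negative; keep [-0.9375, -0.875]
t = -0.90625 gives f = -0.0801, negative; keep [-0.90625, -0.875]

[-0.90625, -0.875]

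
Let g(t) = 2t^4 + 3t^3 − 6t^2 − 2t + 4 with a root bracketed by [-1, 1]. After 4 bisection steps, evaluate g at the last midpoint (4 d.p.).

0.3188

m = 0, g(m) = 4 (+); new bracket [-1, 0]
m = -0.5, g(m) = 3.25 (+); new bracket [-1, -0.5]
m = -0.75, g(m) = 1.492188 (+); new bracket [-1, -0.75]
m = -0.875, g(m) = 0.3188 (+); new bracket [-1, -0.875]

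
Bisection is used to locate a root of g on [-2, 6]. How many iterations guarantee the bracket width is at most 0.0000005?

24

Width after n steps is 8/2^n. Need 2^n ≥ 8/0.0000005 = 16000000.
2^23 = 8388608 < 16000000 ≤ 2^24 = 16777216, so n = 24.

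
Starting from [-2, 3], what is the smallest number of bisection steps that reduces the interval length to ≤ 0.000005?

20

Width after n steps is 5/2^n. Need 2^n ≥ 5/0.000005 = 1000000.
2^19 = 524288 < 1000000 ≤ 2^20 = 1048576, so n = 20.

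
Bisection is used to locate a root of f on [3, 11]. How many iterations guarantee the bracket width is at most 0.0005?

Width after n steps is 8/2^n. Need 2^n ≥ 8/0.0005 = 16000.
2^13 = 8192 < 16000 ≤ 2^14 = 16384, so n = 14.

14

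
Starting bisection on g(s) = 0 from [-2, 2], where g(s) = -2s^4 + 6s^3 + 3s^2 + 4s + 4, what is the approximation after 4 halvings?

midpoint 0: g = 4 > 0 → [-2, 0]
midpoint -1: g = -5 < 0 → [-1, 0]
midpoint -0.5: g = 1.875 > 0 → [-1, -0.5]
midpoint -0.75: g = -0.4766 < 0 → [-0.75, -0.5]

-0.75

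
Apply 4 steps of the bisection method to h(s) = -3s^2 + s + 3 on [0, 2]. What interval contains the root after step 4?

[1.125, 1.25]

m = 1, h(m) = 1 (+); new bracket [1, 2]
m = 1.5, h(m) = -2.25 (−); new bracket [1, 1.5]
m = 1.25, h(m) = -0.4375 (−); new bracket [1, 1.25]
m = 1.125, h(m) = 0.3281 (+); new bracket [1.125, 1.25]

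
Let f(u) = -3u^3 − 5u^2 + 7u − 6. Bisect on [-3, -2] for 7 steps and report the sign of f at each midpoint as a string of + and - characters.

--+++-+

f(-2.5) = -7.875 < 0, so the root lies in [-3, -2.5]
f(-2.75) = -0.671875 < 0, so the root lies in [-3, -2.75]
f(-2.875) = 3.837891 > 0, so the root lies in [-2.875, -2.75]
f(-2.8125) = 1.5037 > 0, so the root lies in [-2.8125, -2.75]
f(-2.78125) = 0.3963 > 0, so the root lies in [-2.78125, -2.75]
f(-2.765625) = -0.1426 < 0, so the root lies in [-2.78125, -2.765625]
f(-2.7734375) = 0.1256 > 0, so the root lies in [-2.7734375, -2.765625]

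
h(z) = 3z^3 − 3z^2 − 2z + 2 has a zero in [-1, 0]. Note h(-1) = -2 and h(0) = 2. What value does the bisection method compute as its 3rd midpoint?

z = -0.5 gives h = 1.875, positive; keep [-1, -0.5]
z = -0.75 gives h = 0.546875, positive; keep [-1, -0.75]
z = -0.875 gives h = -0.556641, negative; keep [-0.875, -0.75]

-0.875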